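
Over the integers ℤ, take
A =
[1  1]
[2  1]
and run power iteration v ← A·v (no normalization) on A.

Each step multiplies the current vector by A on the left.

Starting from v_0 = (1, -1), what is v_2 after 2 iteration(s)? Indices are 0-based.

v_2 = (1, 1)

v_0 = (1, -1).
v_1 = A·v_0 = (0, 1).
v_2 = A·v_1 = (1, 1).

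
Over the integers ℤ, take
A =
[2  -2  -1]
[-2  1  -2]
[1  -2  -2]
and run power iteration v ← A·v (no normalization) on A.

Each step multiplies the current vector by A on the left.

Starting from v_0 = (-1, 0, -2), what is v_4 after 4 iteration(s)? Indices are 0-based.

v_0 = (-1, 0, -2).
v_1 = A·v_0 = (0, 6, 3).
v_2 = A·v_1 = (-15, 0, -18).
v_3 = A·v_2 = (-12, 66, 21).
v_4 = A·v_3 = (-177, 48, -186).

v_4 = (-177, 48, -186)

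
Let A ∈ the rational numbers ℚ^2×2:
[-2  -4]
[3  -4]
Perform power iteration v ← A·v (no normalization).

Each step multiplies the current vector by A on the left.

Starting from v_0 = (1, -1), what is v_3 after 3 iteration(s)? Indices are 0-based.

v_3 = (152, -8)

v_0 = (1, -1).
v_1 = A·v_0 = (2, 7).
v_2 = A·v_1 = (-32, -22).
v_3 = A·v_2 = (152, -8).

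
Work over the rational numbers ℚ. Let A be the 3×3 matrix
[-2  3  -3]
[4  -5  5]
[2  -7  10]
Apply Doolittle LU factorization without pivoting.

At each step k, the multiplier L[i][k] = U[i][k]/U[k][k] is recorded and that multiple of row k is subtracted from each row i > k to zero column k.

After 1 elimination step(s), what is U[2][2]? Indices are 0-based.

Step 1: pivot at (0,0) is -2.
  row1 ← row1 − (-2)·row0  ⇒  L[1][0]=-2, U row1=(0, 1, -1)
  row2 ← row2 − (-1)·row0  ⇒  L[2][0]=-1, U row2=(0, -4, 7)

U[2][2] = 7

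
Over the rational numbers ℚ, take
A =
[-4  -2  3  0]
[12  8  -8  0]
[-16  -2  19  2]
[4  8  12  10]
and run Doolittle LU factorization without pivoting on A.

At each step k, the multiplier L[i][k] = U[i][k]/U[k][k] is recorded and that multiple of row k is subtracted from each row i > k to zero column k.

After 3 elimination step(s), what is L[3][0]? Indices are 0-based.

L[3][0] = -1

k=0: U[0][0]=-4
  eliminate (1,0): mult=-3, new row 1: (0, 2, 1, 0); set L[1][0]=-3
  eliminate (2,0): mult=4, new row 2: (0, 6, 7, 2); set L[2][0]=4
  eliminate (3,0): mult=-1, new row 3: (0, 6, 15, 10); set L[3][0]=-1
k=1: U[1][1]=2
  eliminate (2,1): mult=3, new row 2: (0, 0, 4, 2); set L[2][1]=3
  eliminate (3,1): mult=3, new row 3: (0, 0, 12, 10); set L[3][1]=3
k=2: U[2][2]=4
  eliminate (3,2): mult=3, new row 3: (0, 0, 0, 4); set L[3][2]=3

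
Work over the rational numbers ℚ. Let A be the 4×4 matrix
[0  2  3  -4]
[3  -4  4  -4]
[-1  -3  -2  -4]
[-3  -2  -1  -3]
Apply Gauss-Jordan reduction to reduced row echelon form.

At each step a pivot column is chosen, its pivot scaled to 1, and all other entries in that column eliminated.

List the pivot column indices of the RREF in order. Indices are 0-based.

pivot columns: 0, 1, 2, 3

[1] R0 <-> R1
[1] R0 /= 3  ⇒  (1, -4/3, 4/3, -4/3)
     R2 -= -1·R0  ⇒  (0, -13/3, -2/3, -16/3)
     R3 -= -3·R0  ⇒  (0, -6, 3, -7)
[2] R1 /= 2  ⇒  (0, 1, 3/2, -2)
     R0 -= -4/3·R1  ⇒  (1, 0, 10/3, -4)
     R2 -= -13/3·R1  ⇒  (0, 0, 35/6, -14)
     R3 -= -6·R1  ⇒  (0, 0, 12, -19)
[3] R2 /= 35/6  ⇒  (0, 0, 1, -12/5)
     R0 -= 10/3·R2  ⇒  (1, 0, 0, 4)
     R1 -= 3/2·R2  ⇒  (0, 1, 0, 8/5)
     R3 -= 12·R2  ⇒  (0, 0, 0, 49/5)
[4] R3 /= 49/5  ⇒  (0, 0, 0, 1)
     R0 -= 4·R3  ⇒  (1, 0, 0, 0)
     R1 -= 8/5·R3  ⇒  (0, 1, 0, 0)
     R2 -= -12/5·R3  ⇒  (0, 0, 1, 0)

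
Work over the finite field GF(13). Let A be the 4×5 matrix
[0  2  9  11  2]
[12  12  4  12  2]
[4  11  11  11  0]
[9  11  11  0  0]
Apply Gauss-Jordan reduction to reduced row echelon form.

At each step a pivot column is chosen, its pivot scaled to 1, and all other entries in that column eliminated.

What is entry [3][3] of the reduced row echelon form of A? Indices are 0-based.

[1] R0 <-> R1
[1] R0 /= 12  ⇒  (1, 1, 9, 1, 11)
     R2 -= 4·R0  ⇒  (0, 7, 1, 7, 8)
     R3 -= 9·R0  ⇒  (0, 2, 8, 4, 5)
[2] R1 /= 2  ⇒  (0, 1, 11, 12, 1)
     R0 -= 1·R1  ⇒  (1, 0, 11, 2, 10)
     R2 -= 7·R1  ⇒  (0, 0, 2, 1, 1)
     R3 -= 2·R1  ⇒  (0, 0, 12, 6, 3)
[3] R2 /= 2  ⇒  (0, 0, 1, 7, 7)
     R0 -= 11·R2  ⇒  (1, 0, 0, 3, 11)
     R1 -= 11·R2  ⇒  (0, 1, 0, 0, 2)
     R3 -= 12·R2  ⇒  (0, 0, 0, 0, 10)
column 3 empty below row 3
[4] R3 /= 10  ⇒  (0, 0, 0, 0, 1)
     R0 -= 11·R3  ⇒  (1, 0, 0, 3, 0)
     R1 -= 2·R3  ⇒  (0, 1, 0, 0, 0)
     R2 -= 7·R3  ⇒  (0, 0, 1, 7, 0)

M[3][3] = 0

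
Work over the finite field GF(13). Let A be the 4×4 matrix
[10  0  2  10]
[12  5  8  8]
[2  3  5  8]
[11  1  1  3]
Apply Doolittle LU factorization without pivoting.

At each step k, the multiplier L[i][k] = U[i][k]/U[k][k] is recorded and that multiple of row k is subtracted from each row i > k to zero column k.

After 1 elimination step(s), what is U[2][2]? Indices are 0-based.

U[2][2] = 2

Step 1: pivot at (0,0) is 10.
  row1 ← row1 − (9)·row0  ⇒  L[1][0]=9, U row1=(0, 5, 3, 9)
  row2 ← row2 − (8)·row0  ⇒  L[2][0]=8, U row2=(0, 3, 2, 6)
  row3 ← row3 − (5)·row0  ⇒  L[3][0]=5, U row3=(0, 1, 4, 5)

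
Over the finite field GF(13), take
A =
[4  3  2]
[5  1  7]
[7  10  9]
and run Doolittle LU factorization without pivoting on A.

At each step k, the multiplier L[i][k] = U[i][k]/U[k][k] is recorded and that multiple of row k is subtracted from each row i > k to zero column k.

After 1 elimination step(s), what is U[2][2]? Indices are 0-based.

U[2][2] = 12

Step 1: pivot at (0,0) is 4.
  row1 ← row1 − (11)·row0  ⇒  L[1][0]=11, U row1=(0, 7, 11)
  row2 ← row2 − (5)·row0  ⇒  L[2][0]=5, U row2=(0, 8, 12)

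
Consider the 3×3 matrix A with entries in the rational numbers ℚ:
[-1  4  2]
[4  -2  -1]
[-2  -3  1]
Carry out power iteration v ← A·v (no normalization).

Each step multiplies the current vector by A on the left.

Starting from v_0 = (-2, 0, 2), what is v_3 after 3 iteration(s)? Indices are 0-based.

v_0 = (-2, 0, 2).
v_1 = A·v_0 = (6, -10, 6).
v_2 = A·v_1 = (-34, 38, 24).
v_3 = A·v_2 = (234, -236, -22).

v_3 = (234, -236, -22)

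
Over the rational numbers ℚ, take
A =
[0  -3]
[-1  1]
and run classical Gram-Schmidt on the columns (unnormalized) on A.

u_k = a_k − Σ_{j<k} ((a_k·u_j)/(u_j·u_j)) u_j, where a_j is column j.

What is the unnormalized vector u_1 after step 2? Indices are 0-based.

Step 1: u_0 = a_0 = (0, -1).
Step 2: u_1 = a_1 − (-1)·u_0 = (-3, 0).

u_1 = (-3, 0)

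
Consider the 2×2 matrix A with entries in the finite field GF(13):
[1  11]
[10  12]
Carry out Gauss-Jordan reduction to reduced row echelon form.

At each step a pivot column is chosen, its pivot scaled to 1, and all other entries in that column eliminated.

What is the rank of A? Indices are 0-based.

rank = 2

pivot(0,0)=1: scale R0 → (1, 11)
  clear (1,0): R1 −= (10)R0 → (0, 6)
pivot(1,1)=6: scale R1 → (0, 1)
  clear (0,1): R0 −= (11)R1 → (1, 0)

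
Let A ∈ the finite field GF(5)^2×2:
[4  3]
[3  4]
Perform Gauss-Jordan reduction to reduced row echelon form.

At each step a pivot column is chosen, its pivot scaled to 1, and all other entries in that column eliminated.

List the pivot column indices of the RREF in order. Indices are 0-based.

pivot(0,0)=4: scale R0 → (1, 2)
  clear (1,0): R1 −= (3)R0 → (0, 3)
pivot(1,1)=3: scale R1 → (0, 1)
  clear (0,1): R0 −= (2)R1 → (1, 0)

pivot columns: 0, 1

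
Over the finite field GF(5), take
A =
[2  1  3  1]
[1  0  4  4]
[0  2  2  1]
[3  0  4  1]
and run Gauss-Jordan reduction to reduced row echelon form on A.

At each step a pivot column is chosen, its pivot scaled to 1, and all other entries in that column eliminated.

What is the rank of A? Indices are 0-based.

rank = 4

pivot(0,0)=2: scale R0 → (1, 3, 4, 3)
  clear (1,0): R1 −= (1)R0 → (0, 2, 0, 1)
  clear (3,0): R3 −= (3)R0 → (0, 1, 2, 2)
pivot(1,1)=2: scale R1 → (0, 1, 0, 3)
  clear (0,1): R0 −= (3)R1 → (1, 0, 4, 4)
  clear (2,1): R2 −= (2)R1 → (0, 0, 2, 0)
  clear (3,1): R3 −= (1)R1 → (0, 0, 2, 4)
pivot(2,2)=2: scale R2 → (0, 0, 1, 0)
  clear (0,2): R0 −= (4)R2 → (1, 0, 0, 4)
  clear (3,2): R3 −= (2)R2 → (0, 0, 0, 4)
pivot(3,3)=4: scale R3 → (0, 0, 0, 1)
  clear (0,3): R0 −= (4)R3 → (1, 0, 0, 0)
  clear (1,3): R1 −= (3)R3 → (0, 1, 0, 0)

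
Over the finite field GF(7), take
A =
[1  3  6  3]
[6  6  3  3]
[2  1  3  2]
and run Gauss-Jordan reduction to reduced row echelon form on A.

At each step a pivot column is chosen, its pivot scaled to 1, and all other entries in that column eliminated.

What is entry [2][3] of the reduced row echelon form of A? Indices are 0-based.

step 1: normalize row 0 (÷1) = (1, 3, 6, 3)
  row 1: subtract 6×row0 = (0, 2, 2, 6)
  row 2: subtract 2×row0 = (0, 2, 5, 3)
step 2: normalize row 1 (÷2) = (0, 1, 1, 3)
  row 0: subtract 3×row1 = (1, 0, 3, 1)
  row 2: subtract 2×row1 = (0, 0, 3, 4)
step 3: normalize row 2 (÷3) = (0, 0, 1, 6)
  row 0: subtract 3×row2 = (1, 0, 0, 4)
  row 1: subtract 1×row2 = (0, 1, 0, 4)

M[2][3] = 6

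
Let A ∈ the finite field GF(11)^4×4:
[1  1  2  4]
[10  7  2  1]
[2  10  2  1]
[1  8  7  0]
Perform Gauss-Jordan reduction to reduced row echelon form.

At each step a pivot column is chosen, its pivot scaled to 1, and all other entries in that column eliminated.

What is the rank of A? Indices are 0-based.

rank = 4

pivot(0,0)=1: scale R0 → (1, 1, 2, 4)
  clear (1,0): R1 −= (10)R0 → (0, 8, 4, 5)
  clear (2,0): R2 −= (2)R0 → (0, 8, 9, 4)
  clear (3,0): R3 −= (1)R0 → (0, 7, 5, 7)
pivot(1,1)=8: scale R1 → (0, 1, 6, 2)
  clear (0,1): R0 −= (1)R1 → (1, 0, 7, 2)
  clear (2,1): R2 −= (8)R1 → (0, 0, 5, 10)
  clear (3,1): R3 −= (7)R1 → (0, 0, 7, 4)
pivot(2,2)=5: scale R2 → (0, 0, 1, 2)
  clear (0,2): R0 −= (7)R2 → (1, 0, 0, 10)
  clear (1,2): R1 −= (6)R2 → (0, 1, 0, 1)
  clear (3,2): R3 −= (7)R2 → (0, 0, 0, 1)
pivot(3,3)=1: scale R3 → (0, 0, 0, 1)
  clear (0,3): R0 −= (10)R3 → (1, 0, 0, 0)
  clear (1,3): R1 −= (1)R3 → (0, 1, 0, 0)
  clear (2,3): R2 −= (2)R3 → (0, 0, 1, 0)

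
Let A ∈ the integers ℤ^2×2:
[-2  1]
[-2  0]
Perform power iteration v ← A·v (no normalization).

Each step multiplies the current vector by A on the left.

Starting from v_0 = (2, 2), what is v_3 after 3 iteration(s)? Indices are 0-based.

v_0 = (2, 2).
v_1 = A·v_0 = (-2, -4).
v_2 = A·v_1 = (0, 4).
v_3 = A·v_2 = (4, 0).

v_3 = (4, 0)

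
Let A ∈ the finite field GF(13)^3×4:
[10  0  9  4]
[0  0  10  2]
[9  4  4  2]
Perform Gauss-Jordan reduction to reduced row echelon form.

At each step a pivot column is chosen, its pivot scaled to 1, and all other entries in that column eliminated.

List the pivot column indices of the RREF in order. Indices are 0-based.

pivot columns: 0, 1, 2

step 1: normalize row 0 (÷10) = (1, 0, 10, 3)
  row 2: subtract 9×row0 = (0, 4, 5, 1)
step 2: exchange rows 1,2
step 2: normalize row 1 (÷4) = (0, 1, 11, 10)
step 3: normalize row 2 (÷10) = (0, 0, 1, 8)
  row 0: subtract 10×row2 = (1, 0, 0, 1)
  row 1: subtract 11×row2 = (0, 1, 0, 0)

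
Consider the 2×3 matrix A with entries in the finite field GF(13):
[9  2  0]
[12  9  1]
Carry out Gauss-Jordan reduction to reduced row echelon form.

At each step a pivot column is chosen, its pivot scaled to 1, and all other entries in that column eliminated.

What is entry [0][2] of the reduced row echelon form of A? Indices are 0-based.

pivot(0,0)=9: scale R0 → (1, 6, 0)
  clear (1,0): R1 −= (12)R0 → (0, 2, 1)
pivot(1,1)=2: scale R1 → (0, 1, 7)
  clear (0,1): R0 −= (6)R1 → (1, 0, 10)

M[0][2] = 10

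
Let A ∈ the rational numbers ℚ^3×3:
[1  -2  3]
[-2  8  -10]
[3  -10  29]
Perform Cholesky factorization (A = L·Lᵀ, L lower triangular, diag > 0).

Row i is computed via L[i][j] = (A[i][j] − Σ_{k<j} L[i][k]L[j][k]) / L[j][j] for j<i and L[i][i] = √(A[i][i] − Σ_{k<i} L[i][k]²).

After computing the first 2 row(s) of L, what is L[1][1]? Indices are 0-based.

Step 1: L[0][0] = √(1) = 1.
  L[1][0] = (-2) / L[0][0] = -2.
Step 2: L[1][1] = √(4) = 2.

L[1][1] = 2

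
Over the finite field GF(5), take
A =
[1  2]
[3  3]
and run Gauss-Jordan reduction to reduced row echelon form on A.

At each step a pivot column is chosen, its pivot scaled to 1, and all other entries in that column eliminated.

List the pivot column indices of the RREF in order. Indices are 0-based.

pivot columns: 0, 1

[1] R0 /= 1  ⇒  (1, 2)
     R1 -= 3·R0  ⇒  (0, 2)
[2] R1 /= 2  ⇒  (0, 1)
     R0 -= 2·R1  ⇒  (1, 0)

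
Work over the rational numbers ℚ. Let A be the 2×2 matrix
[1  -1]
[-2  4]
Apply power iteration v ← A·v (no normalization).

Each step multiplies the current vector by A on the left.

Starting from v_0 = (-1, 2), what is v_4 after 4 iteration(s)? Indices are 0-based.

v_0 = (-1, 2).
v_1 = A·v_0 = (-3, 10).
v_2 = A·v_1 = (-13, 46).
v_3 = A·v_2 = (-59, 210).
v_4 = A·v_3 = (-269, 958).

v_4 = (-269, 958)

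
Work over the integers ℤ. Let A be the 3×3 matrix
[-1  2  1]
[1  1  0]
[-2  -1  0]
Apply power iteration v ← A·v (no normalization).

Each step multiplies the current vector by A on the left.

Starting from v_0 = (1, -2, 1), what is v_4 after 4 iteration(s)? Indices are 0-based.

v_4 = (-2, -6, 9)

v_0 = (1, -2, 1).
v_1 = A·v_0 = (-4, -1, 0).
v_2 = A·v_1 = (2, -5, 9).
v_3 = A·v_2 = (-3, -3, 1).
v_4 = A·v_3 = (-2, -6, 9).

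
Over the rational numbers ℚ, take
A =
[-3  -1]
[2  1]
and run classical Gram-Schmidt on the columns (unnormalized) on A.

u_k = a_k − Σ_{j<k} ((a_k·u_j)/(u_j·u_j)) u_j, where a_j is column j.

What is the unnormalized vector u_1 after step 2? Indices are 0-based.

Step 1: u_0 = a_0 = (-3, 2).
Step 2: u_1 = a_1 − (5/13)·u_0 = (2/13, 3/13).

u_1 = (2/13, 3/13)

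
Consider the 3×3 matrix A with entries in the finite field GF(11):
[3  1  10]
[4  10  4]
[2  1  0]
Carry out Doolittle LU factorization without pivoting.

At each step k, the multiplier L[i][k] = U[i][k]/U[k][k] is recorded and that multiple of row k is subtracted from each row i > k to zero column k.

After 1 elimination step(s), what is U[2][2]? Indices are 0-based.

U[2][2] = 8

[col 0] pivot 3
  R1 -= 5*R0 → (0, 5, 9)  (L[1][0] := 5)
  R2 -= 8*R0 → (0, 4, 8)  (L[2][0] := 8)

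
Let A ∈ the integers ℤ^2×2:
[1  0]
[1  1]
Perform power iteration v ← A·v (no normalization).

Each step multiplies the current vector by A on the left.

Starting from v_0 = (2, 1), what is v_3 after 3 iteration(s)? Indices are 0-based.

v_3 = (2, 7)

v_0 = (2, 1).
v_1 = A·v_0 = (2, 3).
v_2 = A·v_1 = (2, 5).
v_3 = A·v_2 = (2, 7).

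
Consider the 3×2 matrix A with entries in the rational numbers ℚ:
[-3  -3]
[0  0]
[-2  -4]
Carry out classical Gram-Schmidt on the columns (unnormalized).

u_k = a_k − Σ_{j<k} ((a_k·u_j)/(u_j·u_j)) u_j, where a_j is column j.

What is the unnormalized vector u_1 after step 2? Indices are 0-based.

Step 1: u_0 = a_0 = (-3, 0, -2).
Step 2: u_1 = a_1 − (17/13)·u_0 = (12/13, 0, -18/13).

u_1 = (12/13, 0, -18/13)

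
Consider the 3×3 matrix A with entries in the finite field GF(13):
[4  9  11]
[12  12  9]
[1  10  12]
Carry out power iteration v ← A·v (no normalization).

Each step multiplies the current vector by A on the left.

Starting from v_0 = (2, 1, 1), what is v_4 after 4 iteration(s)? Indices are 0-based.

v_4 = (8, 9, 8)

v_0 = (2, 1, 1).
v_1 = A·v_0 = (2, 6, 11).
v_2 = A·v_1 = (1, 0, 12).
v_3 = A·v_2 = (6, 3, 2).
v_4 = A·v_3 = (8, 9, 8).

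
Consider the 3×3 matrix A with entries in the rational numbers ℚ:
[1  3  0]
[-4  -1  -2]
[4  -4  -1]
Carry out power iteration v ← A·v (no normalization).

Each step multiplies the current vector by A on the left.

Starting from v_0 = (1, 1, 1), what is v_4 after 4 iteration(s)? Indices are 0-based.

v_0 = (1, 1, 1).
v_1 = A·v_0 = (4, -7, -1).
v_2 = A·v_1 = (-17, -7, 45).
v_3 = A·v_2 = (-38, -15, -85).
v_4 = A·v_3 = (-83, 337, -7).

v_4 = (-83, 337, -7)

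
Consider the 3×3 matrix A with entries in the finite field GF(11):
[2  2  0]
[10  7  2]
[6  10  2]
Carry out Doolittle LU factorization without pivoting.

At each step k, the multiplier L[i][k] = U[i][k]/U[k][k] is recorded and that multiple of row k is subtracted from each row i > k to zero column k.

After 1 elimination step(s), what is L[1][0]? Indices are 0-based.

L[1][0] = 5

[col 0] pivot 2
  R1 -= 5*R0 → (0, 8, 2)  (L[1][0] := 5)
  R2 -= 3*R0 → (0, 4, 2)  (L[2][0] := 3)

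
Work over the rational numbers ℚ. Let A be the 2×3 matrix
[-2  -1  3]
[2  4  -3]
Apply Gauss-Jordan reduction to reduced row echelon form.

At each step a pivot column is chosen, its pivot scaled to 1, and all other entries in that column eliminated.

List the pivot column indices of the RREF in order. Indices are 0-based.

pivot columns: 0, 1

[1] R0 /= -2  ⇒  (1, 1/2, -3/2)
     R1 -= 2·R0  ⇒  (0, 3, 0)
[2] R1 /= 3  ⇒  (0, 1, 0)
     R0 -= 1/2·R1  ⇒  (1, 0, -3/2)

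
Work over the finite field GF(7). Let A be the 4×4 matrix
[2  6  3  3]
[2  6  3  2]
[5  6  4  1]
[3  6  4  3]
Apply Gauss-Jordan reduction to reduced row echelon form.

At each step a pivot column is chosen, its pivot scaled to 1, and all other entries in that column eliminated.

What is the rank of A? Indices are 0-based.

rank = 4

pivot(0,0)=2: scale R0 → (1, 3, 5, 5)
  clear (1,0): R1 −= (2)R0 → (0, 0, 0, 6)
  clear (2,0): R2 −= (5)R0 → (0, 5, 0, 4)
  clear (3,0): R3 −= (3)R0 → (0, 4, 3, 2)
pivot(1,1): swap R1↔R2
pivot(1,1)=5: scale R1 → (0, 1, 0, 5)
  clear (0,1): R0 −= (3)R1 → (1, 0, 5, 4)
  clear (3,1): R3 −= (4)R1 → (0, 0, 3, 3)
pivot(2,2): swap R2↔R3
pivot(2,2)=3: scale R2 → (0, 0, 1, 1)
  clear (0,2): R0 −= (5)R2 → (1, 0, 0, 6)
pivot(3,3)=6: scale R3 → (0, 0, 0, 1)
  clear (0,3): R0 −= (6)R3 → (1, 0, 0, 0)
  clear (1,3): R1 −= (5)R3 → (0, 1, 0, 0)
  clear (2,3): R2 −= (1)R3 → (0, 0, 1, 0)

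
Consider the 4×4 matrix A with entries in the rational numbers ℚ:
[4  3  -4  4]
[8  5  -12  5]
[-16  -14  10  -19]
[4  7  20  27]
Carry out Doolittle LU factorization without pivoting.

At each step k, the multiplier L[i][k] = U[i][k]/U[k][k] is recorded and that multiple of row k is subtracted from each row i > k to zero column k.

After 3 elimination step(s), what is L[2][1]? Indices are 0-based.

L[2][1] = 2

[col 0] pivot 4
  R1 -= 2*R0 → (0, -1, -4, -3)  (L[1][0] := 2)
  R2 -= -4*R0 → (0, -2, -6, -3)  (L[2][0] := -4)
  R3 -= 1*R0 → (0, 4, 24, 23)  (L[3][0] := 1)
[col 1] pivot -1
  R2 -= 2*R1 → (0, 0, 2, 3)  (L[2][1] := 2)
  R3 -= -4*R1 → (0, 0, 8, 11)  (L[3][1] := -4)
[col 2] pivot 2
  R3 -= 4*R2 → (0, 0, 0, -1)  (L[3][2] := 4)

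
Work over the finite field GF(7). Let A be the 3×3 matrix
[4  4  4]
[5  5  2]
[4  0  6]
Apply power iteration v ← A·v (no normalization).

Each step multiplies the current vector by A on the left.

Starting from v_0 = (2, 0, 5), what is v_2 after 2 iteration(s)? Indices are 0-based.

v_2 = (1, 1, 4)

v_0 = (2, 0, 5).
v_1 = A·v_0 = (0, 6, 3).
v_2 = A·v_1 = (1, 1, 4).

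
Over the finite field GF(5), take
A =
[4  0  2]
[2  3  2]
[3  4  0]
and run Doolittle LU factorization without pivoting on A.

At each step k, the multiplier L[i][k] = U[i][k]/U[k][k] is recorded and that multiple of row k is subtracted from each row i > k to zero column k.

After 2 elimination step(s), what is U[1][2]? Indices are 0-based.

U[1][2] = 1

[col 0] pivot 4
  R1 -= 3*R0 → (0, 3, 1)  (L[1][0] := 3)
  R2 -= 2*R0 → (0, 4, 1)  (L[2][0] := 2)
[col 1] pivot 3
  R2 -= 3*R1 → (0, 0, 3)  (L[2][1] := 3)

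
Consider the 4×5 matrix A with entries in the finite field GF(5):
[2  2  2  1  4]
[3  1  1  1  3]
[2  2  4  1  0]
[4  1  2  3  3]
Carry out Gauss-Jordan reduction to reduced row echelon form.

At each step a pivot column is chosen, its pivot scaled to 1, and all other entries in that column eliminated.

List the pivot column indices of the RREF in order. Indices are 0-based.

[1] R0 /= 2  ⇒  (1, 1, 1, 3, 2)
     R1 -= 3·R0  ⇒  (0, 3, 3, 2, 2)
     R2 -= 2·R0  ⇒  (0, 0, 2, 0, 1)
     R3 -= 4·R0  ⇒  (0, 2, 3, 1, 0)
[2] R1 /= 3  ⇒  (0, 1, 1, 4, 4)
     R0 -= 1·R1  ⇒  (1, 0, 0, 4, 3)
     R3 -= 2·R1  ⇒  (0, 0, 1, 3, 2)
[3] R2 /= 2  ⇒  (0, 0, 1, 0, 3)
     R1 -= 1·R2  ⇒  (0, 1, 0, 4, 1)
     R3 -= 1·R2  ⇒  (0, 0, 0, 3, 4)
[4] R3 /= 3  ⇒  (0, 0, 0, 1, 3)
     R0 -= 4·R3  ⇒  (1, 0, 0, 0, 1)
     R1 -= 4·R3  ⇒  (0, 1, 0, 0, 4)

pivot columns: 0, 1, 2, 3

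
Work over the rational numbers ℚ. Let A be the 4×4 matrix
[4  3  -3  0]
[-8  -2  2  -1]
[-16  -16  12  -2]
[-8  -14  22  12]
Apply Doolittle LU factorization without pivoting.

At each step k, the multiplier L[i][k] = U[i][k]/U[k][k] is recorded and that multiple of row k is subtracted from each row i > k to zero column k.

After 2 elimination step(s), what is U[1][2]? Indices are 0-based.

U[1][2] = -4

k=0: U[0][0]=4
  eliminate (1,0): mult=-2, new row 1: (0, 4, -4, -1); set L[1][0]=-2
  eliminate (2,0): mult=-4, new row 2: (0, -4, 0, -2); set L[2][0]=-4
  eliminate (3,0): mult=-2, new row 3: (0, -8, 16, 12); set L[3][0]=-2
k=1: U[1][1]=4
  eliminate (2,1): mult=-1, new row 2: (0, 0, -4, -3); set L[2][1]=-1
  eliminate (3,1): mult=-2, new row 3: (0, 0, 8, 10); set L[3][1]=-2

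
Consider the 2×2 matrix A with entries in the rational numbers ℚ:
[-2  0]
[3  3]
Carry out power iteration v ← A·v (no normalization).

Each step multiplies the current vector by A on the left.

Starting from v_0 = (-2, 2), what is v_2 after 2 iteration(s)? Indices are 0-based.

v_0 = (-2, 2).
v_1 = A·v_0 = (4, 0).
v_2 = A·v_1 = (-8, 12).

v_2 = (-8, 12)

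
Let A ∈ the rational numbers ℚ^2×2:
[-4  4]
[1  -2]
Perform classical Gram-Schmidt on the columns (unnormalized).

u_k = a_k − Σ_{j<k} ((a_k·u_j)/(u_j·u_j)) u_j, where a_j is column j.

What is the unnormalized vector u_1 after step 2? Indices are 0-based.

Step 1: u_0 = a_0 = (-4, 1).
Step 2: u_1 = a_1 − (-18/17)·u_0 = (-4/17, -16/17).

u_1 = (-4/17, -16/17)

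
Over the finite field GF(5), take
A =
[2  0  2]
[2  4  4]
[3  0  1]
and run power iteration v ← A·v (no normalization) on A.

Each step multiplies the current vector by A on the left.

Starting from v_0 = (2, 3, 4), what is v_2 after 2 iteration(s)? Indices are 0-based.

v_0 = (2, 3, 4).
v_1 = A·v_0 = (2, 2, 0).
v_2 = A·v_1 = (4, 2, 1).

v_2 = (4, 2, 1)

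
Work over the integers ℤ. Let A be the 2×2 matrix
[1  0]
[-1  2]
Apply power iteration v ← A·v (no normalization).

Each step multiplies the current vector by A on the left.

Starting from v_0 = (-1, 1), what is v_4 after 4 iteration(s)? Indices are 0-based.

v_0 = (-1, 1).
v_1 = A·v_0 = (-1, 3).
v_2 = A·v_1 = (-1, 7).
v_3 = A·v_2 = (-1, 15).
v_4 = A·v_3 = (-1, 31).

v_4 = (-1, 31)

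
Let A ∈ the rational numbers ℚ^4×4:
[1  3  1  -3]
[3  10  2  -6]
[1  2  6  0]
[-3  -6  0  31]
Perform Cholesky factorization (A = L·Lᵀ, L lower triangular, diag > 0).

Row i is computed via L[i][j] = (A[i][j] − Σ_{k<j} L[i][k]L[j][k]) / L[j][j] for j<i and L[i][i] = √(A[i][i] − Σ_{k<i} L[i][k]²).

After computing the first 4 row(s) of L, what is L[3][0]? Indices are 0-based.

Step 1: L[0][0] = √(1) = 1.
  L[1][0] = (3) / L[0][0] = 3.
Step 2: L[1][1] = √(1) = 1.
  L[2][0] = (1) / L[0][0] = 1.
  L[2][1] = (-1) / L[1][1] = -1.
Step 3: L[2][2] = √(4) = 2.
  L[3][0] = (-3) / L[0][0] = -3.
  L[3][1] = (3) / L[1][1] = 3.
  L[3][2] = (6) / L[2][2] = 3.
Step 4: L[3][3] = √(4) = 2.

L[3][0] = -3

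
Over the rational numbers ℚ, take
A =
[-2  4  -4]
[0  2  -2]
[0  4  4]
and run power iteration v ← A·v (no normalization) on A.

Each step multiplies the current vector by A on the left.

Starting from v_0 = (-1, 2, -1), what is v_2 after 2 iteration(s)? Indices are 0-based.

v_0 = (-1, 2, -1).
v_1 = A·v_0 = (14, 6, 4).
v_2 = A·v_1 = (-20, 4, 40).

v_2 = (-20, 4, 40)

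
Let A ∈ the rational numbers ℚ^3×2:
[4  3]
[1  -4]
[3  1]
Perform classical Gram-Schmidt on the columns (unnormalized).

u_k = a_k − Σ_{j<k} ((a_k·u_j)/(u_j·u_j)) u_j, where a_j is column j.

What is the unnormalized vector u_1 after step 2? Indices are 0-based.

Step 1: u_0 = a_0 = (4, 1, 3).
Step 2: u_1 = a_1 − (11/26)·u_0 = (17/13, -115/26, -7/26).

u_1 = (17/13, -115/26, -7/26)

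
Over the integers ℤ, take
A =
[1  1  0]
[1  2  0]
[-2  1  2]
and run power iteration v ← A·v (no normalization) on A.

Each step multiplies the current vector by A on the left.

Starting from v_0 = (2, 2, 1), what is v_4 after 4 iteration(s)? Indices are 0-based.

v_4 = (68, 110, -26)

v_0 = (2, 2, 1).
v_1 = A·v_0 = (4, 6, 0).
v_2 = A·v_1 = (10, 16, -2).
v_3 = A·v_2 = (26, 42, -8).
v_4 = A·v_3 = (68, 110, -26).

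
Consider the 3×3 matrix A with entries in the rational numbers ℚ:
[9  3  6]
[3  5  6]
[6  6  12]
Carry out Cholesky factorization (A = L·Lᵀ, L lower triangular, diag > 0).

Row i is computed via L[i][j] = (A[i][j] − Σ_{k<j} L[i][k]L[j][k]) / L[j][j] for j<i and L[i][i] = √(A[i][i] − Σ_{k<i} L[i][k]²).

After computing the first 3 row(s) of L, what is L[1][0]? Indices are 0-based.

L[1][0] = 1

Step 1: L[0][0] = √(9) = 3.
  L[1][0] = (3) / L[0][0] = 1.
Step 2: L[1][1] = √(4) = 2.
  L[2][0] = (6) / L[0][0] = 2.
  L[2][1] = (4) / L[1][1] = 2.
Step 3: L[2][2] = √(4) = 2.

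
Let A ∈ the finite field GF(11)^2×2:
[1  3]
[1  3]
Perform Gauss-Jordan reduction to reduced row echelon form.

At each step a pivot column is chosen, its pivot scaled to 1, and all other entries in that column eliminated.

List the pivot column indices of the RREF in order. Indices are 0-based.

pivot columns: 0

[1] R0 /= 1  ⇒  (1, 3)
     R1 -= 1·R0  ⇒  (0, 0)
column 1 empty below row 1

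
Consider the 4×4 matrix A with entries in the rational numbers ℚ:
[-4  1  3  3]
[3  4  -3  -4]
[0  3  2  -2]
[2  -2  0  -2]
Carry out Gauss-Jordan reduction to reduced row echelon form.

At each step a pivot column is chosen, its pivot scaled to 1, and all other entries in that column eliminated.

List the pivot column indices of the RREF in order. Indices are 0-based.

pivot(0,0)=-4: scale R0 → (1, -1/4, -3/4, -3/4)
  clear (1,0): R1 −= (3)R0 → (0, 19/4, -3/4, -7/4)
  clear (3,0): R3 −= (2)R0 → (0, -3/2, 3/2, -1/2)
pivot(1,1)=19/4: scale R1 → (0, 1, -3/19, -7/19)
  clear (0,1): R0 −= (-1/4)R1 → (1, 0, -15/19, -16/19)
  clear (2,1): R2 −= (3)R1 → (0, 0, 47/19, -17/19)
  clear (3,1): R3 −= (-3/2)R1 → (0, 0, 24/19, -20/19)
pivot(2,2)=47/19: scale R2 → (0, 0, 1, -17/47)
  clear (0,2): R0 −= (-15/19)R2 → (1, 0, 0, -53/47)
  clear (1,2): R1 −= (-3/19)R2 → (0, 1, 0, -20/47)
  clear (3,2): R3 −= (24/19)R2 → (0, 0, 0, -28/47)
pivot(3,3)=-28/47: scale R3 → (0, 0, 0, 1)
  clear (0,3): R0 −= (-53/47)R3 → (1, 0, 0, 0)
  clear (1,3): R1 −= (-20/47)R3 → (0, 1, 0, 0)
  clear (2,3): R2 −= (-17/47)R3 → (0, 0, 1, 0)

pivot columns: 0, 1, 2, 3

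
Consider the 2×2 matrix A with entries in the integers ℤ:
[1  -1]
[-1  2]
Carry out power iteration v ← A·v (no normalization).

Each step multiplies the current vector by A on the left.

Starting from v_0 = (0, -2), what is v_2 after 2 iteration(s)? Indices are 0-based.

v_0 = (0, -2).
v_1 = A·v_0 = (2, -4).
v_2 = A·v_1 = (6, -10).

v_2 = (6, -10)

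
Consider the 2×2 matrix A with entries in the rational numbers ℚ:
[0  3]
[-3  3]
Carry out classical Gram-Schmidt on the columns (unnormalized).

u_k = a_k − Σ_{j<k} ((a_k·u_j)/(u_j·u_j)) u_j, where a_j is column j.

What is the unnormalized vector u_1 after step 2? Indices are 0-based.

u_1 = (3, 0)

Step 1: u_0 = a_0 = (0, -3).
Step 2: u_1 = a_1 − (-1)·u_0 = (3, 0).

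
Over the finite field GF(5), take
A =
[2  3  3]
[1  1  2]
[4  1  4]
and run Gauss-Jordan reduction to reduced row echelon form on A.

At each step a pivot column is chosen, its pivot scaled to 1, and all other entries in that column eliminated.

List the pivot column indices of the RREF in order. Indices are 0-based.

pivot columns: 0, 1, 2

pivot(0,0)=2: scale R0 → (1, 4, 4)
  clear (1,0): R1 −= (1)R0 → (0, 2, 3)
  clear (2,0): R2 −= (4)R0 → (0, 0, 3)
pivot(1,1)=2: scale R1 → (0, 1, 4)
  clear (0,1): R0 −= (4)R1 → (1, 0, 3)
pivot(2,2)=3: scale R2 → (0, 0, 1)
  clear (0,2): R0 −= (3)R2 → (1, 0, 0)
  clear (1,2): R1 −= (4)R2 → (0, 1, 0)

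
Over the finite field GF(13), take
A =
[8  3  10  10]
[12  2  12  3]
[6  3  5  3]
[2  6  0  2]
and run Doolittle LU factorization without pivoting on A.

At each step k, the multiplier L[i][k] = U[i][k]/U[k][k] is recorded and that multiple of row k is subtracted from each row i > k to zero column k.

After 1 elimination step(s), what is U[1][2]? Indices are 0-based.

U[1][2] = 10

Step 1: pivot at (0,0) is 8.
  row1 ← row1 − (8)·row0  ⇒  L[1][0]=8, U row1=(0, 4, 10, 1)
  row2 ← row2 − (4)·row0  ⇒  L[2][0]=4, U row2=(0, 4, 4, 2)
  row3 ← row3 − (10)·row0  ⇒  L[3][0]=10, U row3=(0, 2, 4, 6)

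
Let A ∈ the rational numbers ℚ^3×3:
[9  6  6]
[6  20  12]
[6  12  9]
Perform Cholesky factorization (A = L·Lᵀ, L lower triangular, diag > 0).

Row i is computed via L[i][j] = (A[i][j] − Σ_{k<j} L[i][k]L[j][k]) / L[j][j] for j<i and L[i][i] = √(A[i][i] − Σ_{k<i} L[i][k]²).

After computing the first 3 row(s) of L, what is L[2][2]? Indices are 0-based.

L[2][2] = 1

Step 1: L[0][0] = √(9) = 3.
  L[1][0] = (6) / L[0][0] = 2.
Step 2: L[1][1] = √(16) = 4.
  L[2][0] = (6) / L[0][0] = 2.
  L[2][1] = (8) / L[1][1] = 2.
Step 3: L[2][2] = √(1) = 1.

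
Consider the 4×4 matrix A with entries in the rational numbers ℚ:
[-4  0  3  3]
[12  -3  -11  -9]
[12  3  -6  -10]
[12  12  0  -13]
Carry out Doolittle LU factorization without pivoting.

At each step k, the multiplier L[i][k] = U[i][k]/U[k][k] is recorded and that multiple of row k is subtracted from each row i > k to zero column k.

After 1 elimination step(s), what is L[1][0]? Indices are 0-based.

L[1][0] = -3

[col 0] pivot -4
  R1 -= -3*R0 → (0, -3, -2, 0)  (L[1][0] := -3)
  R2 -= -3*R0 → (0, 3, 3, -1)  (L[2][0] := -3)
  R3 -= -3*R0 → (0, 12, 9, -4)  (L[3][0] := -3)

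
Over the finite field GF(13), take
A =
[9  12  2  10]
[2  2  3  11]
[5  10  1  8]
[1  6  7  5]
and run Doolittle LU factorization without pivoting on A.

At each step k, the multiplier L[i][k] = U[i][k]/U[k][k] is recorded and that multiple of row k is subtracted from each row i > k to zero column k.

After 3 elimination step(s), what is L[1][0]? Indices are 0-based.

k=0: U[0][0]=9
  eliminate (1,0): mult=6, new row 1: (0, 8, 4, 3); set L[1][0]=6
  eliminate (2,0): mult=2, new row 2: (0, 12, 10, 1); set L[2][0]=2
  eliminate (3,0): mult=3, new row 3: (0, 9, 1, 1); set L[3][0]=3
k=1: U[1][1]=8
  eliminate (2,1): mult=8, new row 2: (0, 0, 4, 3); set L[2][1]=8
  eliminate (3,1): mult=6, new row 3: (0, 0, 3, 9); set L[3][1]=6
k=2: U[2][2]=4
  eliminate (3,2): mult=4, new row 3: (0, 0, 0, 10); set L[3][2]=4

L[1][0] = 6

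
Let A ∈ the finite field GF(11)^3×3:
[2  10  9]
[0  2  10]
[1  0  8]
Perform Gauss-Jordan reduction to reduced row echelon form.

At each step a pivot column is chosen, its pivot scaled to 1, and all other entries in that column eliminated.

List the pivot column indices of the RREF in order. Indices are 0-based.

[1] R0 /= 2  ⇒  (1, 5, 10)
     R2 -= 1·R0  ⇒  (0, 6, 9)
[2] R1 /= 2  ⇒  (0, 1, 5)
     R0 -= 5·R1  ⇒  (1, 0, 7)
     R2 -= 6·R1  ⇒  (0, 0, 1)
[3] R2 /= 1  ⇒  (0, 0, 1)
     R0 -= 7·R2  ⇒  (1, 0, 0)
     R1 -= 5·R2  ⇒  (0, 1, 0)

pivot columns: 0, 1, 2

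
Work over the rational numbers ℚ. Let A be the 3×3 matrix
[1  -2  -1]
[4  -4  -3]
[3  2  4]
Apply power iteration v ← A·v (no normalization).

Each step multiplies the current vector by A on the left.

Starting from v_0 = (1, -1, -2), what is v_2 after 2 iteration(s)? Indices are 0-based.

v_0 = (1, -1, -2).
v_1 = A·v_0 = (5, 14, -7).
v_2 = A·v_1 = (-16, -15, 15).

v_2 = (-16, -15, 15)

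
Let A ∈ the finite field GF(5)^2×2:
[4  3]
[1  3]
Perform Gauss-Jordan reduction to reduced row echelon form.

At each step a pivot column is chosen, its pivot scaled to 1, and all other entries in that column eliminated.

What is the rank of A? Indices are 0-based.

rank = 2

[1] R0 /= 4  ⇒  (1, 2)
     R1 -= 1·R0  ⇒  (0, 1)
[2] R1 /= 1  ⇒  (0, 1)
     R0 -= 2·R1  ⇒  (1, 0)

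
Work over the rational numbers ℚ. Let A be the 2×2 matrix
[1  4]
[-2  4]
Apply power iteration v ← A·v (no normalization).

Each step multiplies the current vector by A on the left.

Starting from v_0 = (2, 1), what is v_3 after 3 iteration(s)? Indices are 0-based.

v_0 = (2, 1).
v_1 = A·v_0 = (6, 0).
v_2 = A·v_1 = (6, -12).
v_3 = A·v_2 = (-42, -60).

v_3 = (-42, -60)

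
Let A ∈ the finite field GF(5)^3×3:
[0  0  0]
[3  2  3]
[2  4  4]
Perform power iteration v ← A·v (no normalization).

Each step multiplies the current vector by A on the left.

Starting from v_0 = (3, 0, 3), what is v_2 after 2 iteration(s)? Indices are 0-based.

v_2 = (0, 0, 4)

v_0 = (3, 0, 3).
v_1 = A·v_0 = (0, 3, 3).
v_2 = A·v_1 = (0, 0, 4).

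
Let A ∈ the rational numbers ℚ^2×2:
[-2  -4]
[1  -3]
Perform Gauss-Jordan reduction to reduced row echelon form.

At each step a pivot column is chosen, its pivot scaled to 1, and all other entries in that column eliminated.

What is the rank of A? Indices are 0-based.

rank = 2

pivot(0,0)=-2: scale R0 → (1, 2)
  clear (1,0): R1 −= (1)R0 → (0, -5)
pivot(1,1)=-5: scale R1 → (0, 1)
  clear (0,1): R0 −= (2)R1 → (1, 0)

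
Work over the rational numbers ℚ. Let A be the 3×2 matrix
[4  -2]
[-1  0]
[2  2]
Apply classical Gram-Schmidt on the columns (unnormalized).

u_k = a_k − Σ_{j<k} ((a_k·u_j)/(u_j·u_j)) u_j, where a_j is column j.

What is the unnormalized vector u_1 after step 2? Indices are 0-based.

u_1 = (-26/21, -4/21, 50/21)

Step 1: u_0 = a_0 = (4, -1, 2).
Step 2: u_1 = a_1 − (-4/21)·u_0 = (-26/21, -4/21, 50/21).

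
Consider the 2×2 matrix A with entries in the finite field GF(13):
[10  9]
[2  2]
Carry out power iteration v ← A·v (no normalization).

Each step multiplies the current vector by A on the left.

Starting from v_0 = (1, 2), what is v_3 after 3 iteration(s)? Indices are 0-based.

v_0 = (1, 2).
v_1 = A·v_0 = (2, 6).
v_2 = A·v_1 = (9, 3).
v_3 = A·v_2 = (0, 11).

v_3 = (0, 11)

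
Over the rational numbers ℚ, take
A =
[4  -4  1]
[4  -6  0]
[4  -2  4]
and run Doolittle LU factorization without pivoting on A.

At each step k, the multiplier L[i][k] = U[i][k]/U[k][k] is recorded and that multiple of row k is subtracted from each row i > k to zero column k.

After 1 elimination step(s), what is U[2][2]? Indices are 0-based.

U[2][2] = 3

Step 1: pivot at (0,0) is 4.
  row1 ← row1 − (1)·row0  ⇒  L[1][0]=1, U row1=(0, -2, -1)
  row2 ← row2 − (1)·row0  ⇒  L[2][0]=1, U row2=(0, 2, 3)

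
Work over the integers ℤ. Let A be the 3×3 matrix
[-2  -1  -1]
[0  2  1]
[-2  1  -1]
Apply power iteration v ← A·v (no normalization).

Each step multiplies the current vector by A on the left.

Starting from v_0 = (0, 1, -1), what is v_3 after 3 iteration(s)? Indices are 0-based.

v_3 = (3, 7, 11)

v_0 = (0, 1, -1).
v_1 = A·v_0 = (0, 1, 2).
v_2 = A·v_1 = (-3, 4, -1).
v_3 = A·v_2 = (3, 7, 11).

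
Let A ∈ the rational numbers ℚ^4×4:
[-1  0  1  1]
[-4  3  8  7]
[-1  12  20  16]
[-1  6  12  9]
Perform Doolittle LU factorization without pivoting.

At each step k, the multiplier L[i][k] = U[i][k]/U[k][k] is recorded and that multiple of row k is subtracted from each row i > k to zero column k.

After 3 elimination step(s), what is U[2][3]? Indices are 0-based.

U[2][3] = 3

Step 1: pivot at (0,0) is -1.
  row1 ← row1 − (4)·row0  ⇒  L[1][0]=4, U row1=(0, 3, 4, 3)
  row2 ← row2 − (1)·row0  ⇒  L[2][0]=1, U row2=(0, 12, 19, 15)
  row3 ← row3 − (1)·row0  ⇒  L[3][0]=1, U row3=(0, 6, 11, 8)
Step 2: pivot at (1,1) is 3.
  row2 ← row2 − (4)·row1  ⇒  L[2][1]=4, U row2=(0, 0, 3, 3)
  row3 ← row3 − (2)·row1  ⇒  L[3][1]=2, U row3=(0, 0, 3, 2)
Step 3: pivot at (2,2) is 3.
  row3 ← row3 − (1)·row2  ⇒  L[3][2]=1, U row3=(0, 0, 0, -1)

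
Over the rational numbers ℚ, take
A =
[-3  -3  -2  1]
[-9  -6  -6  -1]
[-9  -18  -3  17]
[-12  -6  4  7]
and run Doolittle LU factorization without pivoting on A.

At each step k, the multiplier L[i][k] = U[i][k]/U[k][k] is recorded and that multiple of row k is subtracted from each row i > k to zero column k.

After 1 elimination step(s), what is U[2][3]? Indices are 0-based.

U[2][3] = 14

[col 0] pivot -3
  R1 -= 3*R0 → (0, 3, 0, -4)  (L[1][0] := 3)
  R2 -= 3*R0 → (0, -9, 3, 14)  (L[2][0] := 3)
  R3 -= 4*R0 → (0, 6, 12, 3)  (L[3][0] := 4)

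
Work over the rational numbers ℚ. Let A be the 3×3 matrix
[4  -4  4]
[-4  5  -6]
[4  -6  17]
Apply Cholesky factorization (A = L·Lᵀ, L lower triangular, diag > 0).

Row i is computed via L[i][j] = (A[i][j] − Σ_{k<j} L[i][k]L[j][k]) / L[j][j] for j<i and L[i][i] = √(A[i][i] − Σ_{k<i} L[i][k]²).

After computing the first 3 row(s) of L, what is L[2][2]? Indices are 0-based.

L[2][2] = 3

Step 1: L[0][0] = √(4) = 2.
  L[1][0] = (-4) / L[0][0] = -2.
Step 2: L[1][1] = √(1) = 1.
  L[2][0] = (4) / L[0][0] = 2.
  L[2][1] = (-2) / L[1][1] = -2.
Step 3: L[2][2] = √(9) = 3.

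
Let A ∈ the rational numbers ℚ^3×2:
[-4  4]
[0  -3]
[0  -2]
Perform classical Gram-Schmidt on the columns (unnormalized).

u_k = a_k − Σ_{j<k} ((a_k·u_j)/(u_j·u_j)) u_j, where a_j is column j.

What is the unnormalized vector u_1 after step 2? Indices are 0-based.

u_1 = (0, -3, -2)

Step 1: u_0 = a_0 = (-4, 0, 0).
Step 2: u_1 = a_1 − (-1)·u_0 = (0, -3, -2).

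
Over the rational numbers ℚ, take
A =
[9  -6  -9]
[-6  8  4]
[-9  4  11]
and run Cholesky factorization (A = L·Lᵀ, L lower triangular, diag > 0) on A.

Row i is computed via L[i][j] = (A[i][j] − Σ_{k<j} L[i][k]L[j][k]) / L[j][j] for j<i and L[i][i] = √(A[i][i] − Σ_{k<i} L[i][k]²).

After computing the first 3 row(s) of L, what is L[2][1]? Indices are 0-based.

Step 1: L[0][0] = √(9) = 3.
  L[1][0] = (-6) / L[0][0] = -2.
Step 2: L[1][1] = √(4) = 2.
  L[2][0] = (-9) / L[0][0] = -3.
  L[2][1] = (-2) / L[1][1] = -1.
Step 3: L[2][2] = √(1) = 1.

L[2][1] = -1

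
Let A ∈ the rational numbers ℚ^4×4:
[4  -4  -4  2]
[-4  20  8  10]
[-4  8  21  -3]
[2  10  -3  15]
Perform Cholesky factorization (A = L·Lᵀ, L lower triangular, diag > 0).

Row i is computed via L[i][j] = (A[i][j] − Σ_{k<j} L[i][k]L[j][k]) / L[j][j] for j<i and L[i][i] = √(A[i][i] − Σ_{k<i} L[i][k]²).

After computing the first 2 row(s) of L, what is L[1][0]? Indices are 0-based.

L[1][0] = -2

Step 1: L[0][0] = √(4) = 2.
  L[1][0] = (-4) / L[0][0] = -2.
Step 2: L[1][1] = √(16) = 4.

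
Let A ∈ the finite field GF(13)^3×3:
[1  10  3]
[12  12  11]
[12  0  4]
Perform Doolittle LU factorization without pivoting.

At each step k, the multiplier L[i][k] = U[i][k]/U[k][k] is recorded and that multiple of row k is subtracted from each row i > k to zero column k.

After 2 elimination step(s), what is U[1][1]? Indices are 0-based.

Step 1: pivot at (0,0) is 1.
  row1 ← row1 − (12)·row0  ⇒  L[1][0]=12, U row1=(0, 9, 1)
  row2 ← row2 − (12)·row0  ⇒  L[2][0]=12, U row2=(0, 10, 7)
Step 2: pivot at (1,1) is 9.
  row2 ← row2 − (4)·row1  ⇒  L[2][1]=4, U row2=(0, 0, 3)

U[1][1] = 9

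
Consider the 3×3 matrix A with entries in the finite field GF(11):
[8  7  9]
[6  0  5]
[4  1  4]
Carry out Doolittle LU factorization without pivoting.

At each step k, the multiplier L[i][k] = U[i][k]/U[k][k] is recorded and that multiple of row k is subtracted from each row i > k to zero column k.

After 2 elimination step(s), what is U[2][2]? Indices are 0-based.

k=0: U[0][0]=8
  eliminate (1,0): mult=9, new row 1: (0, 3, 1); set L[1][0]=9
  eliminate (2,0): mult=6, new row 2: (0, 3, 5); set L[2][0]=6
k=1: U[1][1]=3
  eliminate (2,1): mult=1, new row 2: (0, 0, 4); set L[2][1]=1

U[2][2] = 4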